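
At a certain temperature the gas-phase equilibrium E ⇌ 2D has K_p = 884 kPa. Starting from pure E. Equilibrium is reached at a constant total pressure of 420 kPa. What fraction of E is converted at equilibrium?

X = 0.587

Take 1 mol E as basis and let X be its fractional conversion, so ξ = X.
Mole table: n_E = 1 − X; n_D = 2X.
Total moles n_T = 1 + X.
y_i = n_i/n_T, p_i = y_i·P. K_p = p_D^2 / (p_E).
Equating to 884 kPa and solving on 0 < X < 1: X = 0.587.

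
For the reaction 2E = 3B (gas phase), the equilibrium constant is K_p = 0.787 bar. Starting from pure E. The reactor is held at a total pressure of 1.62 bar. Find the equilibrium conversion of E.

X = 0.397

Let X = conversion of E (basis 1 mol E); extent of reaction ξ = 0.5X.
At extent ξ: n_E = 1 − X; n_B = 1.5X.
n_T = Σnᵢ = 1 + 0.5X.
y_i = n_i/n_T, p_i = y_i·P. K_p = p_B^3 / (p_E^2).
Equating to 0.787 bar and solving on 0 < X < 1: X = 0.397.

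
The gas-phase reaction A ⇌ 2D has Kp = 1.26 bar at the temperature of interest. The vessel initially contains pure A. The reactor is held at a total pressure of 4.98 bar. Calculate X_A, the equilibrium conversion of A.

Let X = conversion of A (basis 1 mol A); extent of reaction ξ = X.
Mole table: n_A = 1 − X; n_D = 2X.
n_T = Σnᵢ = 1 + X.
With p_i = (n_i/n_T)P, Kp = p_D^2 / (p_A).
This yields a degree-2 equation in X; solving on (0,1), X = 0.244.

X = 0.244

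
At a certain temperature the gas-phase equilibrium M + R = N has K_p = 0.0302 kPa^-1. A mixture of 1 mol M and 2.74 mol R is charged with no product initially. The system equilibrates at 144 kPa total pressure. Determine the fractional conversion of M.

X = 0.743

Take 1 mol M as basis and let X be its fractional conversion, so ξ = X.
Moles: n_M = 1 − X; n_R = 2.74 − X; n_N = X.
Total moles n_T = 3.74 − X.
With p_i = (n_i/n_T)P, K_p = p_N / (p_M p_R).
Substituting and setting equal to 0.0302 kPa^-1 gives a polynomial in X; the root in (0,1) is X = 0.743.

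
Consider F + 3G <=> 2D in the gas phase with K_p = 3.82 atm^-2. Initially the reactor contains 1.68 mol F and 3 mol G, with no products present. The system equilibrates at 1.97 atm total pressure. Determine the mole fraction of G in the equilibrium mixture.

Basis: 3 mol G initially; let X = conversion of G. Extent ξ = X.
At extent ξ: n_F = 1.68 − X; n_G = 3 − 3X; n_D = 2X.
Summing: n_T = 4.68 − 2X.
Mole fractions y_i = n_i/n_T; K_p = p_D^2 / (p_F p_G^3) with p_i = y_i·P.
This yields a degree-4 equation in X; solving on (0,1), X = 0.642.
Then n_G = 1.07, n_T = 3.4, so y_G = 0.316.

y_G = 0.316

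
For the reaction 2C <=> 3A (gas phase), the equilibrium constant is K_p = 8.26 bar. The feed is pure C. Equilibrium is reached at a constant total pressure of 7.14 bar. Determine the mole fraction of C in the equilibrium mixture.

Let X = conversion of C (basis 1 mol C); extent of reaction ξ = 0.5X.
Moles: n_C = 1 − X; n_A = 1.5X.
Summing: n_T = 1 + 0.5X.
With p_i = (n_i/n_T)P, K_p = p_A^3 / (p_C^2).
Substituting and setting equal to 8.26 bar gives a polynomial in X; the root in (0,1) is X = 0.484.
Then n_C = 0.516, n_T = 1.24, so y_C = 0.415.

y_C = 0.415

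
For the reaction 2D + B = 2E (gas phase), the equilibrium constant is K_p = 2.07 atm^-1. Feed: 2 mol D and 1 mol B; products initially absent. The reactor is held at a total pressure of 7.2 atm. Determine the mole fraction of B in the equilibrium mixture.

Take 2 mol D as basis and let X be its fractional conversion, so ξ = X.
At extent ξ: n_D = 2 − 2X; n_B = 1 − X; n_E = 2X.
Total moles n_T = 3 − X.
Mole fractions y_i = n_i/n_T; K_p = p_E^2 / (p_D^2 p_B) with p_i = y_i·P.
This yields a degree-3 equation in X; solving on (0,1), X = 0.609.
Then n_B = 0.391, n_T = 2.39, so y_B = 0.163.

y_B = 0.163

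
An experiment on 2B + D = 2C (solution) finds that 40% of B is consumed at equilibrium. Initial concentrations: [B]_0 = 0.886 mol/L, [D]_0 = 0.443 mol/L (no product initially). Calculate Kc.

Kc = 1.67 L/mol

Let X = conversion of B.
Concentrations: [B] = 0.886 − 0.886X; [D] = 0.443 − 0.443X; [C] = 0.886X.
At X = 0.4: [B] = 0.532, [D] = 0.266, [C] = 0.354.
Kc = [C]^2 / ([B]^2 [D]) = 1.67 L/mol.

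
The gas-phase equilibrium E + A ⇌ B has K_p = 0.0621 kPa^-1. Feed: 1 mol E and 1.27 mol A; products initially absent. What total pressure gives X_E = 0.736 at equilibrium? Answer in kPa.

Take 1 mol E as basis and let X be its fractional conversion, so ξ = X.
At extent ξ: n_E = 1 − X; n_A = 1.27 − X; n_B = X.
n_T = Σnᵢ = 2.27 − X.
K_p = p_B / (p_E p_A) with p_i = (n_i/n_T)·P.
At X = 0.736: the mole-fraction product g(X) = Π y_i^ν_i = 8.009. Since K_p = g(X)·P^{-1}, P = (g/K_p)^(1/1) = (8.009/0.0621)^(1/1) = 129 kPa.

P = 129 kPa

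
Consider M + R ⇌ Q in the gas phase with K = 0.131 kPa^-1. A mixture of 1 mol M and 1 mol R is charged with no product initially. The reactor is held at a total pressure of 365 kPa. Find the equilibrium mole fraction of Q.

Basis: 1 mol M initially; let X = conversion of M. Extent ξ = X.
At extent ξ: n_M = 1 − X; n_R = 1 − X; n_Q = X.
Summing: n_T = 2 − X.
y_i = n_i/n_T, p_i = y_i·P. K = p_Q / (p_M p_R).
Setting this equal to 0.131 kPa^-1 and taking the physical root (0 < X < 1) gives X = 0.857.
Then n_Q = 0.857, n_T = 1.14, so y_Q = 0.750.

y_Q = 0.750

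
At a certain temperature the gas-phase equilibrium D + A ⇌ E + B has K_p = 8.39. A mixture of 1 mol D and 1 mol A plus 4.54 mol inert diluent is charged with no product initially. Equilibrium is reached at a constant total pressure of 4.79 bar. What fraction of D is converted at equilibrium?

X = 0.743

Basis: 1 mol D initially; let X = conversion of D. Extent ξ = X.
Moles: n_D = 1 − X; n_A = 1 − X; n_E = X; n_B = X; n_I = 4.54 (inert).
Since Δν = 0, n_T = 6.54 throughout.
With p_i = (n_i/n_T)P, K_p = p_E p_B / (p_D p_A).
This yields a degree-2 equation in X; solving on (0,1), X = 0.743.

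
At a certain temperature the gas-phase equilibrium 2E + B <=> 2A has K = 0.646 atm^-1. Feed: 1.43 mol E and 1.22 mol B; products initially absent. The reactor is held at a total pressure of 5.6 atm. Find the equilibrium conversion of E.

X = 0.536

Let X = conversion of E (basis 1.43 mol E); extent of reaction ξ = 0.715X.
Mole table: n_E = 1.43 − 1.43X; n_B = 1.22 − 0.715X; n_A = 1.43X.
Total moles n_T = 2.65 − 0.715X.
y_i = n_i/n_T, p_i = y_i·P. K = p_A^2 / (p_E^2 p_B).
This yields a degree-3 equation in X; solving on (0,1), X = 0.536.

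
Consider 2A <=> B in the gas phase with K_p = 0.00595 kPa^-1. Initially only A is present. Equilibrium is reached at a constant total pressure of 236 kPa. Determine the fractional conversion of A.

X = 0.611

Basis: 1 mol A initially; let X = conversion of A. Extent ξ = 0.5X.
At extent ξ: n_A = 1 − X; n_B = 0.5X.
n_T = Σnᵢ = 1 − 0.5X.
Mole fractions y_i = n_i/n_T; K_p = p_B / (p_A^2) with p_i = y_i·P.
Setting this equal to 0.00595 kPa^-1 and taking the physical root (0 < X < 1) gives X = 0.611.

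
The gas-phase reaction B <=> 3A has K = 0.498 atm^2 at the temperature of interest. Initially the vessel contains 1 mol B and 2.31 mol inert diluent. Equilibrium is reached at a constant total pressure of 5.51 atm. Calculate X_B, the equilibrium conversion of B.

X = 0.189

Let X = conversion of B (basis 1 mol B); extent of reaction ξ = X.
At extent ξ: n_B = 1 − X; n_A = 3X; n_I = 2.31 (inert).
n_T = Σnᵢ = 3.31 + 2X.
Mole fractions y_i = n_i/n_T; K = p_A^3 / (p_B) with p_i = y_i·P.
This yields a degree-3 equation in X; solving on (0,1), X = 0.189.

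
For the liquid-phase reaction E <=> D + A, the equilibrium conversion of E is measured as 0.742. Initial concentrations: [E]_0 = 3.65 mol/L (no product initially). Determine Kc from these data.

Let X = conversion of E.
Concentrations: [E] = 3.65 − 3.65X; [D] = 3.65X; [A] = 3.65X.
At X = 0.742: [E] = 0.942, [D] = 2.71, [A] = 2.71.
Kc = [D] [A] / ([E]) = 7.79 mol/L.

Kc = 7.79 mol/L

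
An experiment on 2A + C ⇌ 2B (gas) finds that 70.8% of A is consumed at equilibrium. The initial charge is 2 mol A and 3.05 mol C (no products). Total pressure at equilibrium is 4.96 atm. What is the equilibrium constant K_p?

K_p = 2.2 atm^-1

Let X = conversion of A (basis 2 mol A); extent of reaction ξ = X.
Moles: n_A = 2 − 2X; n_C = 3.05 − X; n_B = 2X.
Summing: n_T = 5.05 − X.
At X = 0.708: n_A = 0.584, n_C = 2.34, n_B = 1.42, n_T = 4.34.
p_i = (n_i/n_T)·P. K_p = p_B^2 / (p_A^2 p_C) = 2.2 atm^-1.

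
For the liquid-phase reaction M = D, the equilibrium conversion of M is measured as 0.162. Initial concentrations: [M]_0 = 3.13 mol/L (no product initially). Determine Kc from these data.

Let X = conversion of M.
Concentrations: [M] = 3.13 − 3.13X; [D] = 3.13X.
At X = 0.162: [M] = 2.62, [D] = 0.507.
Kc = [D] / ([M]) = 0.193.

Kc = 0.193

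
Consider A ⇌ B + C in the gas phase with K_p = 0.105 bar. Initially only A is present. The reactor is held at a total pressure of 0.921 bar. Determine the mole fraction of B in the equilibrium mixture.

Take 1 mol A as basis and let X be its fractional conversion, so ξ = X.
Species balance: n_A = 1 − X; n_B = X; n_C = X.
Summing: n_T = 1 + X.
y_i = n_i/n_T, p_i = y_i·P. K_p = p_B p_C / (p_A).
This yields a degree-2 equation in X; solving on (0,1), X = 0.320.
Then n_B = 0.32, n_T = 1.32, so y_B = 0.242.

y_B = 0.242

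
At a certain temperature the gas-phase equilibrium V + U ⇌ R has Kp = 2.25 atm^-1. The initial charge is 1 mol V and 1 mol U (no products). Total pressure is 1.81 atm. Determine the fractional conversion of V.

X = 0.556

Let X = conversion of V (basis 1 mol V); extent of reaction ξ = X.
Moles: n_V = 1 − X; n_U = 1 − X; n_R = X.
Summing: n_T = 2 − X.
y_i = n_i/n_T, p_i = y_i·P. Kp = p_R / (p_V p_U).
Substituting and setting equal to 2.25 atm^-1 gives a polynomial in X; the root in (0,1) is X = 0.556.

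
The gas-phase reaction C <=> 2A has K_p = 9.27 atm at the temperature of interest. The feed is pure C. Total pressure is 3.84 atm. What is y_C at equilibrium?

Let X = conversion of C (basis 1 mol C); extent of reaction ξ = X.
Species balance: n_C = 1 − X; n_A = 2X.
n_T = Σnᵢ = 1 + X.
y_i = n_i/n_T, p_i = y_i·P. K_p = p_A^2 / (p_C).
Substituting and setting equal to 9.27 atm gives a polynomial in X; the root in (0,1) is X = 0.613.
Then n_C = 0.387, n_T = 1.61, so y_C = 0.240.

y_C = 0.240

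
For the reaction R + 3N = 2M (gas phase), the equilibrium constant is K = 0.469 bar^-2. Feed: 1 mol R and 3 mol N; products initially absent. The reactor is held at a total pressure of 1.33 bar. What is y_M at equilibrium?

Take 1 mol R as basis and let X be its fractional conversion, so ξ = X.
Species balance: n_R = 1 − X; n_N = 3 − 3X; n_M = 2X.
Total moles n_T = 4 − 2X.
Mole fractions y_i = n_i/n_T; K = p_M^2 / (p_R p_N^3) with p_i = y_i·P.
Equating to 0.469 bar^-2 and solving on 0 < X < 1: X = 0.323.
Then n_M = 0.646, n_T = 3.35, so y_M = 0.193.

y_M = 0.193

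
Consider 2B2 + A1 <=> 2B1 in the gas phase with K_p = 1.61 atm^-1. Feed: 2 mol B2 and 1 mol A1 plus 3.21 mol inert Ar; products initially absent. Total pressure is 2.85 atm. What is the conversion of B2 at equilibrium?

X = 0.407

Take 2 mol B2 as basis and let X be its fractional conversion, so ξ = X.
Moles: n_B2 = 2 − 2X; n_A1 = 1 − X; n_B1 = 2X; n_I = 3.21 (inert).
Summing: n_T = 6.21 − X.
y_i = n_i/n_T, p_i = y_i·P. K_p = p_B1^2 / (p_B2^2 p_A1).
Equating to 1.61 atm^-1 and solving on 0 < X < 1: X = 0.407.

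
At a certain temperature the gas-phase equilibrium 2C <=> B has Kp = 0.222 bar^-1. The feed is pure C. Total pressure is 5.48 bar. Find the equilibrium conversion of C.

Take 1 mol C as basis and let X be its fractional conversion, so ξ = 0.5X.
Species balance: n_C = 1 − X; n_B = 0.5X.
Summing: n_T = 1 − 0.5X.
y_i = n_i/n_T, p_i = y_i·P. Kp = p_B / (p_C^2).
Substituting and setting equal to 0.222 bar^-1 gives a polynomial in X; the root in (0,1) is X = 0.587.

X = 0.587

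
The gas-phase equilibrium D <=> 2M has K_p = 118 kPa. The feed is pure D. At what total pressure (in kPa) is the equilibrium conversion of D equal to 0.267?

P = 384 kPa

Let X = conversion of D (basis 1 mol D); extent of reaction ξ = X.
At extent ξ: n_D = 1 − X; n_M = 2X.
Total moles n_T = 1 + X.
K_p = p_M^2 / (p_D) with p_i = (n_i/n_T)·P.
At X = 0.267: the mole-fraction product g(X) = Π y_i^ν_i = 0.307. Since K_p = g(X)·P^{1}, P = (K_p/g)^(1/1) = (118/0.307)^(1/1) = 384 kPa.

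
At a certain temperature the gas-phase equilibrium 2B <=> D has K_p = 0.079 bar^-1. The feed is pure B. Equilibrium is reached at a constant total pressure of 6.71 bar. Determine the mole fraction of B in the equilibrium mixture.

Take 1 mol B as basis and let X be its fractional conversion, so ξ = 0.5X.
Mole table: n_B = 1 − X; n_D = 0.5X.
n_T = Σnᵢ = 1 − 0.5X.
y_i = n_i/n_T, p_i = y_i·P. K_p = p_D / (p_B^2).
This yields a degree-2 equation in X; solving on (0,1), X = 0.434.
Then n_B = 0.566, n_T = 0.783, so y_B = 0.723.

y_B = 0.723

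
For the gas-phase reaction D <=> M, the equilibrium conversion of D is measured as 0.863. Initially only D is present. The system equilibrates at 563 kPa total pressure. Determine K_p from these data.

K_p = 6.3

Let X = conversion of D (basis 1 mol D); extent of reaction ξ = X.
Moles: n_D = 1 − X; n_M = X.
Total moles n_T = 1 (Δν = 0, constant).
At X = 0.863: n_D = 0.137, n_M = 0.863, n_T = 1.
p_i = (n_i/n_T)·P. K_p = p_M / (p_D) = 6.3.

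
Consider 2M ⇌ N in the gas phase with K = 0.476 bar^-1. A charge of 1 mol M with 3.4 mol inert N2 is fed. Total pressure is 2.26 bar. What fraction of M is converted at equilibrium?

X = 0.269

Let X = conversion of M (basis 1 mol M); extent of reaction ξ = 0.5X.
Mole table: n_M = 1 − X; n_N = 0.5X; n_I = 3.4 (inert).
Total moles n_T = 4.4 − 0.5X.
With p_i = (n_i/n_T)P, K = p_N / (p_M^2).
Setting this equal to 0.476 bar^-1 and taking the physical root (0 < X < 1) gives X = 0.269.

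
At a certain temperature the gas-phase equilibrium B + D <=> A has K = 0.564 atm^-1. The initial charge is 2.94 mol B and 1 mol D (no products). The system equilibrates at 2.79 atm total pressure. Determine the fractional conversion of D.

Basis: 1 mol D initially; let X = conversion of D. Extent ξ = X.
At extent ξ: n_B = 2.94 − X; n_D = 1 − X; n_A = X.
n_T = Σnᵢ = 3.94 − X.
y_i = n_i/n_T, p_i = y_i·P. K = p_A / (p_B p_D).
Equating to 0.564 atm^-1 and solving on 0 < X < 1: X = 0.527.

X = 0.527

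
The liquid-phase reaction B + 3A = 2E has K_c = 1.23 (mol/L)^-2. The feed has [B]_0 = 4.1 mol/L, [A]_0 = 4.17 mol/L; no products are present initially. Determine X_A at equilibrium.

Let X = conversion of A; extent ξ = 4.17X/3 mol/L.
Concentrations: [B] = 4.1 − 1.39X; [A] = 4.17 − 4.17X; [E] = 2.78X.
K_c = [E]^2 / ([B] [A]^3).
Solving K_c = 1.23 for X ∈ (0,1): X = 0.749.

X = 0.749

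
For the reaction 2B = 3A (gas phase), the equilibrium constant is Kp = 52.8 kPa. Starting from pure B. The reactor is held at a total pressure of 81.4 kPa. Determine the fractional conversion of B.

Let X = conversion of B (basis 1 mol B); extent of reaction ξ = 0.5X.
Mole table: n_B = 1 − X; n_A = 1.5X.
Summing: n_T = 1 + 0.5X.
Mole fractions y_i = n_i/n_T; Kp = p_A^3 / (p_B^2) with p_i = y_i·P.
Equating to 52.8 kPa and solving on 0 < X < 1: X = 0.425.

X = 0.425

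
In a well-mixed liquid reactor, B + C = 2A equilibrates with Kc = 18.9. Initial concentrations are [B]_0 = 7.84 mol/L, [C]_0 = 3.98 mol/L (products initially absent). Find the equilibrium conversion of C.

X = 0.859

Let X = conversion of C; extent ξ = 3.98·X mol/L.
Concentrations: [B] = 7.84 − 3.98X; [C] = 3.98 − 3.98X; [A] = 7.96X.
Kc = [A]^2 / ([B] [C]).
Solving Kc = 18.9 for X ∈ (0,1): X = 0.859.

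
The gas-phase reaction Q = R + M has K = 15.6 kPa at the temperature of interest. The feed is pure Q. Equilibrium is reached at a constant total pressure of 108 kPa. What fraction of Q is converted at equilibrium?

Let X = conversion of Q (basis 1 mol Q); extent of reaction ξ = X.
At extent ξ: n_Q = 1 − X; n_R = X; n_M = X.
Summing: n_T = 1 + X.
y_i = n_i/n_T, p_i = y_i·P. K = p_R p_M / (p_Q).
Setting this equal to 15.6 kPa and taking the physical root (0 < X < 1) gives X = 0.355.

X = 0.355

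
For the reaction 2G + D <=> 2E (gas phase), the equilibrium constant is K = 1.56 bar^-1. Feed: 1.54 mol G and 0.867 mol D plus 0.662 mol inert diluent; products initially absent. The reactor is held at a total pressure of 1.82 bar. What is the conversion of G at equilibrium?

Take 1.54 mol G as basis and let X be its fractional conversion, so ξ = 0.77X.
At extent ξ: n_G = 1.54 − 1.54X; n_D = 0.867 − 0.77X; n_E = 1.54X; n_I = 0.662 (inert).
Total moles n_T = 3.07 − 0.77X.
Mole fractions y_i = n_i/n_T; K = p_E^2 / (p_G^2 p_D) with p_i = y_i·P.
Equating to 1.56 bar^-1 and solving on 0 < X < 1: X = 0.427.

X = 0.427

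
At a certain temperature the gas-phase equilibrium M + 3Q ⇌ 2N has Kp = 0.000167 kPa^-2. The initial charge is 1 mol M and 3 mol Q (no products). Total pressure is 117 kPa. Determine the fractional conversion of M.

Take 1 mol M as basis and let X be its fractional conversion, so ξ = X.
Species balance: n_M = 1 − X; n_Q = 3 − 3X; n_N = 2X.
Total moles n_T = 4 − 2X.
Mole fractions y_i = n_i/n_T; Kp = p_N^2 / (p_M p_Q^3) with p_i = y_i·P.
This yields a degree-4 equation in X; solving on (0,1), X = 0.419.

X = 0.419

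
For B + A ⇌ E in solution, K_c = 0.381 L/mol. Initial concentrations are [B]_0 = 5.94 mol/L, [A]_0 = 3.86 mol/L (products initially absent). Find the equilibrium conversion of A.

X = 0.584

Let X = conversion of A; extent ξ = 3.86·X mol/L.
Concentrations: [B] = 5.94 − 3.86X; [A] = 3.86 − 3.86X; [E] = 3.86X.
K_c = [E] / ([B] [A]).
Equating to 0.381 L/mol: the physical root is X = 0.584.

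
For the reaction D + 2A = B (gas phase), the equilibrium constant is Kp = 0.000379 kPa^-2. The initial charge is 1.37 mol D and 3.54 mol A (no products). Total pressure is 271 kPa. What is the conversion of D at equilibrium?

X = 0.857

Basis: 1.37 mol D initially; let X = conversion of D. Extent ξ = 1.37X.
Mole table: n_D = 1.37 − 1.37X; n_A = 3.54 − 2.74X; n_B = 1.37X.
Summing: n_T = 4.91 − 2.74X.
Mole fractions y_i = n_i/n_T; Kp = p_B / (p_D p_A^2) with p_i = y_i·P.
Setting this equal to 0.000379 kPa^-2 and taking the physical root (0 < X < 1) gives X = 0.857.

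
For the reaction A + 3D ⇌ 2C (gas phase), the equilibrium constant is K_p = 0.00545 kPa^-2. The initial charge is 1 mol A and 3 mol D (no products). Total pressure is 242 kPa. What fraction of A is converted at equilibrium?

X = 0.797

Take 1 mol A as basis and let X be its fractional conversion, so ξ = X.
Species balance: n_A = 1 − X; n_D = 3 − 3X; n_C = 2X.
Total moles n_T = 4 − 2X.
y_i = n_i/n_T, p_i = y_i·P. K_p = p_C^2 / (p_A p_D^3).
Substituting and setting equal to 0.00545 kPa^-2 gives a polynomial in X; the root in (0,1) is X = 0.797.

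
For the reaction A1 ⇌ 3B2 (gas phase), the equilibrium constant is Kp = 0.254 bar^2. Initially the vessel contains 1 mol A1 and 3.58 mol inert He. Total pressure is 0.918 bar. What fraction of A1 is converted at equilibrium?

Take 1 mol A1 as basis and let X be its fractional conversion, so ξ = X.
Species balance: n_A1 = 1 − X; n_B2 = 3X; n_I = 3.58 (inert).
Total moles n_T = 4.58 + 2X.
Mole fractions y_i = n_i/n_T; Kp = p_B2^3 / (p_A1) with p_i = y_i·P.
Substituting and setting equal to 0.254 bar^2 gives a polynomial in X; the root in (0,1) is X = 0.546.

X = 0.546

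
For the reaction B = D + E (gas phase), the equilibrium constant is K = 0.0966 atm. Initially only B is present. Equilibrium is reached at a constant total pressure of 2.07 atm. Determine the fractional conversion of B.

X = 0.211

Let X = conversion of B (basis 1 mol B); extent of reaction ξ = X.
Moles: n_B = 1 − X; n_D = X; n_E = X.
n_T = Σnᵢ = 1 + X.
With p_i = (n_i/n_T)P, K = p_D p_E / (p_B).
Substituting and setting equal to 0.0966 atm gives a polynomial in X; the root in (0,1) is X = 0.211.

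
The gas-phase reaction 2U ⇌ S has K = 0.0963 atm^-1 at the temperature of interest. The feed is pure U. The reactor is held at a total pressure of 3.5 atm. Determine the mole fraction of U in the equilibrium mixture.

y_U = 0.790

Basis: 1 mol U initially; let X = conversion of U. Extent ξ = 0.5X.
At extent ξ: n_U = 1 − X; n_S = 0.5X.
Total moles n_T = 1 − 0.5X.
With p_i = (n_i/n_T)P, K = p_S / (p_U^2).
Equating to 0.0963 atm^-1 and solving on 0 < X < 1: X = 0.347.
Then n_U = 0.653, n_T = 0.826, so y_U = 0.790.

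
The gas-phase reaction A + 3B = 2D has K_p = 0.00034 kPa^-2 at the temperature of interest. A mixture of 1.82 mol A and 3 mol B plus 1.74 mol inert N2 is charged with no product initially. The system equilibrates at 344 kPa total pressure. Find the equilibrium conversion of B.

X = 0.663

Take 3 mol B as basis and let X be its fractional conversion, so ξ = X.
At extent ξ: n_A = 1.82 − X; n_B = 3 − 3X; n_D = 2X; n_I = 1.74 (inert).
Total moles n_T = 6.56 − 2X.
y_i = n_i/n_T, p_i = y_i·P. K_p = p_D^2 / (p_A p_B^3).
This yields a degree-4 equation in X; solving on (0,1), X = 0.663.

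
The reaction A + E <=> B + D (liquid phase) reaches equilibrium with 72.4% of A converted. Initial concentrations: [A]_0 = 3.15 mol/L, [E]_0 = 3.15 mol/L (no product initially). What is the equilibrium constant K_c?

K_c = 6.88

Let X = conversion of A.
Concentrations: [A] = 3.15 − 3.15X; [E] = 3.15 − 3.15X; [B] = 3.15X; [D] = 3.15X.
At X = 0.724: [A] = 0.869, [E] = 0.869, [B] = 2.28, [D] = 2.28.
K_c = [B] [D] / ([A] [E]) = 6.88.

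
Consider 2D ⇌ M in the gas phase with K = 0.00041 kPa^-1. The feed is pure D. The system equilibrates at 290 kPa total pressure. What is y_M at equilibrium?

y_M = 0.097

Let X = conversion of D (basis 1 mol D); extent of reaction ξ = 0.5X.
Moles: n_D = 1 − X; n_M = 0.5X.
Total moles n_T = 1 − 0.5X.
y_i = n_i/n_T, p_i = y_i·P. K = p_M / (p_D^2).
Setting this equal to 0.00041 kPa^-1 and taking the physical root (0 < X < 1) gives X = 0.177.
Then n_M = 0.0884, n_T = 0.912, so y_M = 0.097.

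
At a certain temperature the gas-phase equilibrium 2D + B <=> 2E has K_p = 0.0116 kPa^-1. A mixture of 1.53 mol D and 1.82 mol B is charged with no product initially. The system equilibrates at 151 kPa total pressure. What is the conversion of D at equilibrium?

Let X = conversion of D (basis 1.53 mol D); extent of reaction ξ = 0.765X.
At extent ξ: n_D = 1.53 − 1.53X; n_B = 1.82 − 0.765X; n_E = 1.53X.
n_T = Σnᵢ = 3.35 − 0.765X.
y_i = n_i/n_T, p_i = y_i·P. K_p = p_E^2 / (p_D^2 p_B).
Equating to 0.0116 kPa^-1 and solving on 0 < X < 1: X = 0.480.

X = 0.480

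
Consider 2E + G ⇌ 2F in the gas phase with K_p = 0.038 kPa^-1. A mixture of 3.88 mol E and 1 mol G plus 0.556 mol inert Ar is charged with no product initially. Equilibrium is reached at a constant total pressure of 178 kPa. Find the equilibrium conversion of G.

Let X = conversion of G (basis 1 mol G); extent of reaction ξ = X.
Moles: n_E = 3.88 − 2X; n_G = 1 − X; n_F = 2X; n_I = 0.556 (inert).
Total moles n_T = 5.44 − X.
y_i = n_i/n_T, p_i = y_i·P. K_p = p_F^2 / (p_E^2 p_G).
Equating to 0.038 kPa^-1 and solving on 0 < X < 1: X = 0.738.

X = 0.738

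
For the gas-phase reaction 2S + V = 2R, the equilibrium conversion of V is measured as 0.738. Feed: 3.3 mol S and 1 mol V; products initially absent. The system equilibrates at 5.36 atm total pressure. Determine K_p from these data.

Basis: 1 mol V initially; let X = conversion of V. Extent ξ = X.
Moles: n_S = 3.3 − 2X; n_V = 1 − X; n_R = 2X.
n_T = Σnᵢ = 4.3 − X.
At X = 0.738: n_S = 1.82, n_V = 0.262, n_R = 1.48, n_T = 3.56.
p_i = (n_i/n_T)·P. K_p = p_R^2 / (p_S^2 p_V) = 1.66 atm^-1.

K_p = 1.66 atm^-1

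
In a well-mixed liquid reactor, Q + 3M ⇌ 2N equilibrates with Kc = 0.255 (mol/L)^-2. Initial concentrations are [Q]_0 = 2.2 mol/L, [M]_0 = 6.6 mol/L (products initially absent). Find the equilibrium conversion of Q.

X = 0.560

Let X = conversion of Q; extent ξ = 2.2·X mol/L.
Concentrations: [Q] = 2.2 − 2.2X; [M] = 6.6 − 6.6X; [N] = 4.4X.
Kc = [N]^2 / ([Q] [M]^3).
Solving Kc = 0.255 for X ∈ (0,1): X = 0.560.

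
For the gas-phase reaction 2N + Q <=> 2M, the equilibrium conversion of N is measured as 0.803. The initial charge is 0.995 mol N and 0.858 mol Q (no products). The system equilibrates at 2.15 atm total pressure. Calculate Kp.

Kp = 24.5 atm^-1

Take 0.995 mol N as basis and let X be its fractional conversion, so ξ = 0.497X.
Species balance: n_N = 0.995 − 0.995X; n_Q = 0.858 − 0.497X; n_M = 0.995X.
n_T = Σnᵢ = 1.85 − 0.497X.
At X = 0.803: n_N = 0.196, n_Q = 0.459, n_M = 0.799, n_T = 1.45.
p_i = (n_i/n_T)·P. Kp = p_M^2 / (p_N^2 p_Q) = 24.5 atm^-1.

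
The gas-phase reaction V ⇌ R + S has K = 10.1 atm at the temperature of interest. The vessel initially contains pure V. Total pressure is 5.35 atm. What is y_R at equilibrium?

y_R = 0.447

Let X = conversion of V (basis 1 mol V); extent of reaction ξ = X.
Species balance: n_V = 1 − X; n_R = X; n_S = X.
Summing: n_T = 1 + X.
Mole fractions y_i = n_i/n_T; K = p_R p_S / (p_V) with p_i = y_i·P.
This yields a degree-2 equation in X; solving on (0,1), X = 0.809.
Then n_R = 0.809, n_T = 1.81, so y_R = 0.447.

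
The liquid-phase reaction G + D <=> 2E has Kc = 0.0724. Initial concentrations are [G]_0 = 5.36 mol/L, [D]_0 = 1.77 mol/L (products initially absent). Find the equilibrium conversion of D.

X = 0.202

Let X = conversion of D; extent ξ = 1.77·X mol/L.
Concentrations: [G] = 5.36 − 1.77X; [D] = 1.77 − 1.77X; [E] = 3.54X.
Kc = [E]^2 / ([G] [D]).
Solving Kc = 0.0724 for X ∈ (0,1): X = 0.202.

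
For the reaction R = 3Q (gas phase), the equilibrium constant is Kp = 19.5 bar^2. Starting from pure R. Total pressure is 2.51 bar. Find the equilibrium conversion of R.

Take 1 mol R as basis and let X be its fractional conversion, so ξ = X.
Moles: n_R = 1 − X; n_Q = 3X.
Summing: n_T = 1 + 2X.
Mole fractions y_i = n_i/n_T; Kp = p_Q^3 / (p_R) with p_i = y_i·P.
Setting this equal to 19.5 bar^2 and taking the physical root (0 < X < 1) gives X = 0.605.

X = 0.605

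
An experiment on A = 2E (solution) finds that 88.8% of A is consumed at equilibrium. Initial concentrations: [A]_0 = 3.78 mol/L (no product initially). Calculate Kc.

Kc = 106 mol/L

Let X = conversion of A.
Concentrations: [A] = 3.78 − 3.78X; [E] = 7.56X.
At X = 0.888: [A] = 0.423, [E] = 6.71.
Kc = [E]^2 / ([A]) = 106 mol/L.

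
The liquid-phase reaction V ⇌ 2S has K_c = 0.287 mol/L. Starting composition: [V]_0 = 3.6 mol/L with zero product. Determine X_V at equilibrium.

X = 0.132

Let X = conversion of V; extent ξ = 3.6·X mol/L.
Concentrations: [V] = 3.6 − 3.6X; [S] = 7.2X.
K_c = [S]^2 / ([V]).
Equating to 0.287 mol/L: the physical root is X = 0.132.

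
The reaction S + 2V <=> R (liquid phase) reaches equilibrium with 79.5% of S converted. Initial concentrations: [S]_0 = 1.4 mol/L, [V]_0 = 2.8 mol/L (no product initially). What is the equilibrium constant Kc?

Let X = conversion of S.
Concentrations: [S] = 1.4 − 1.4X; [V] = 2.8 − 2.8X; [R] = 1.4X.
At X = 0.795: [S] = 0.287, [V] = 0.574, [R] = 1.11.
Kc = [R] / ([S] [V]^2) = 11.8 (mol/L)^-2.

Kc = 11.8 (mol/L)^-2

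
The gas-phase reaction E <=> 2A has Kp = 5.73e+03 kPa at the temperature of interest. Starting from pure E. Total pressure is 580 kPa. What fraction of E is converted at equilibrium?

Take 1 mol E as basis and let X be its fractional conversion, so ξ = X.
At extent ξ: n_E = 1 − X; n_A = 2X.
Summing: n_T = 1 + X.
Mole fractions y_i = n_i/n_T; Kp = p_A^2 / (p_E) with p_i = y_i·P.
This yields a degree-2 equation in X; solving on (0,1), X = 0.844.

X = 0.844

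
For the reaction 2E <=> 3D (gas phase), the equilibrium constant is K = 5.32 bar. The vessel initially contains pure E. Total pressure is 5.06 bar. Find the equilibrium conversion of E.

X = 0.474

Basis: 1 mol E initially; let X = conversion of E. Extent ξ = 0.5X.
Species balance: n_E = 1 − X; n_D = 1.5X.
n_T = Σnᵢ = 1 + 0.5X.
y_i = n_i/n_T, p_i = y_i·P. K = p_D^3 / (p_E^2).
This yields a degree-3 equation in X; solving on (0,1), X = 0.474.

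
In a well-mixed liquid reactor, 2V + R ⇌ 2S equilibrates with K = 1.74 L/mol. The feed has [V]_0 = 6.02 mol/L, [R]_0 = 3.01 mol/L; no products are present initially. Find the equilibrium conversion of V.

X = 0.593

Let X = conversion of V; extent ξ = 6.02X/2 mol/L.
Concentrations: [V] = 6.02 − 6.02X; [R] = 3.01 − 3.01X; [S] = 6.02X.
K = [S]^2 / ([V]^2 [R]).
Setting equal to 1.74 and solving for X on (0,1) gives X = 0.593.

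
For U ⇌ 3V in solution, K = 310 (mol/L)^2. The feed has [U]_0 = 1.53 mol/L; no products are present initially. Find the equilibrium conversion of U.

X = 0.867

Let X = conversion of U; extent ξ = 1.53·X mol/L.
Concentrations: [U] = 1.53 − 1.53X; [V] = 4.59X.
K = [V]^3 / ([U]).
This equals 310 at X = 0.867 (the root in 0 < X < 1).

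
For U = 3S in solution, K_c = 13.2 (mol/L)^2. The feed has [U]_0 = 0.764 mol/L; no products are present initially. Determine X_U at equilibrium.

Let X = conversion of U; extent ξ = 0.764·X mol/L.
Concentrations: [U] = 0.764 − 0.764X; [S] = 2.29X.
K_c = [S]^3 / ([U]).
Setting equal to 13.2 and solving for X on (0,1) gives X = 0.659.

X = 0.659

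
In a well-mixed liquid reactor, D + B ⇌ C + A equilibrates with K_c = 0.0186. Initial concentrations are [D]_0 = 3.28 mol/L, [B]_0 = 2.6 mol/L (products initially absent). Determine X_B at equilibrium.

X = 0.135

Let X = conversion of B; extent ξ = 2.6·X mol/L.
Concentrations: [D] = 3.28 − 2.6X; [B] = 2.6 − 2.6X; [C] = 2.6X; [A] = 2.6X.
K_c = [C] [A] / ([D] [B]).
Solving K_c = 0.0186 for X ∈ (0,1): X = 0.135.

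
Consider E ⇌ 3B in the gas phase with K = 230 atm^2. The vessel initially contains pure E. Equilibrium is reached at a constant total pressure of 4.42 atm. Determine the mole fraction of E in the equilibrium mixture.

y_E = 0.069

Basis: 1 mol E initially; let X = conversion of E. Extent ξ = X.
Moles: n_E = 1 − X; n_B = 3X.
n_T = Σnᵢ = 1 + 2X.
Mole fractions y_i = n_i/n_T; K = p_B^3 / (p_E) with p_i = y_i·P.
Substituting and setting equal to 230 atm^2 gives a polynomial in X; the root in (0,1) is X = 0.819.
Then n_E = 0.181, n_T = 2.64, so y_E = 0.069.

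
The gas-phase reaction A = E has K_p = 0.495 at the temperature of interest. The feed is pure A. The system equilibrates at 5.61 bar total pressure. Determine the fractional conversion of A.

X = 0.331

Basis: 1 mol A initially; let X = conversion of A. Extent ξ = X.
At extent ξ: n_A = 1 − X; n_E = X.
Since Δν = 0, n_T = 1 throughout.
With p_i = (n_i/n_T)P, K_p = p_E / (p_A).
Setting this equal to 0.495 and taking the physical root (0 < X < 1) gives X = 0.331.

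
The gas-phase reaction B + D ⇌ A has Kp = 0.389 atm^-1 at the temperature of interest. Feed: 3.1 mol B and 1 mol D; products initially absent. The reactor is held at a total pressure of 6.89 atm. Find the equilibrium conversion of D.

Basis: 1 mol D initially; let X = conversion of D. Extent ξ = X.
Species balance: n_B = 3.1 − X; n_D = 1 − X; n_A = X.
n_T = Σnᵢ = 4.1 − X.
y_i = n_i/n_T, p_i = y_i·P. Kp = p_A / (p_B p_D).
This yields a degree-2 equation in X; solving on (0,1), X = 0.655.

X = 0.655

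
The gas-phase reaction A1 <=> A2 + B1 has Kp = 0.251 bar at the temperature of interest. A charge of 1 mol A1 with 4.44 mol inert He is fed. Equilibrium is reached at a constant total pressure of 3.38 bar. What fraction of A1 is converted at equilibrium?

X = 0.479

Let X = conversion of A1 (basis 1 mol A1); extent of reaction ξ = X.
Moles: n_A1 = 1 − X; n_A2 = X; n_B1 = X; n_I = 4.44 (inert).
Summing: n_T = 5.44 + X.
With p_i = (n_i/n_T)P, Kp = p_A2 p_B1 / (p_A1).
This yields a degree-2 equation in X; solving on (0,1), X = 0.479.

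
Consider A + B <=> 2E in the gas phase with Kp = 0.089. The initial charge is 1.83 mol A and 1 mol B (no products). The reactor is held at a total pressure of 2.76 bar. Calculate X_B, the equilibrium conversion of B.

X = 0.174

Basis: 1 mol B initially; let X = conversion of B. Extent ξ = X.
At extent ξ: n_A = 1.83 − X; n_B = 1 − X; n_E = 2X.
Total moles n_T = 2.83 (Δν = 0, constant).
y_i = n_i/n_T, p_i = y_i·P. Kp = p_E^2 / (p_A p_B).
Substituting and setting equal to 0.089 gives a polynomial in X; the root in (0,1) is X = 0.174.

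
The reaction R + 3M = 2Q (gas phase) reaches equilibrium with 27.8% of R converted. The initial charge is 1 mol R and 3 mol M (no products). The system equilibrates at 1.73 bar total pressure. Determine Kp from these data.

Basis: 1 mol R initially; let X = conversion of R. Extent ξ = X.
Species balance: n_R = 1 − X; n_M = 3 − 3X; n_Q = 2X.
n_T = Σnᵢ = 4 − 2X.
At X = 0.278: n_R = 0.722, n_M = 2.17, n_Q = 0.556, n_T = 3.44.
p_i = (n_i/n_T)·P. Kp = p_Q^2 / (p_R p_M^3) = 0.167 bar^-2.

Kp = 0.167 bar^-2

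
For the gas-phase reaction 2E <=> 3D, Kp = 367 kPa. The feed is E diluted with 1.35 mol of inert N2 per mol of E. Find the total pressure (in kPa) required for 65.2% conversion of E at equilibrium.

P = 127 kPa

Basis: 1 mol E initially; let X = conversion of E. Extent ξ = 0.5X.
Mole table: n_E = 1 − X; n_D = 1.5X; n_I = 1.35 (inert).
n_T = Σnᵢ = 2.35 + 0.5X.
Kp = p_D^3 / (p_E^2) with p_i = (n_i/n_T)·P.
At X = 0.652: the mole-fraction product g(X) = Π y_i^ν_i = 2.887. Since Kp = g(X)·P^{1}, P = (Kp/g)^(1/1) = (367/2.887)^(1/1) = 127 kPa.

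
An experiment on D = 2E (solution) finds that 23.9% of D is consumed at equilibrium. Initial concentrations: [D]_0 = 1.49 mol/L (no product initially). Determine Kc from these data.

Let X = conversion of D.
Concentrations: [D] = 1.49 − 1.49X; [E] = 2.98X.
At X = 0.239: [D] = 1.13, [E] = 0.712.
Kc = [E]^2 / ([D]) = 0.447 mol/L.

Kc = 0.447 mol/L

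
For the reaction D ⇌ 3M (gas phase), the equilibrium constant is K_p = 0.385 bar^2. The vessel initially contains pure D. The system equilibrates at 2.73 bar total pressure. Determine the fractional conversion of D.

Let X = conversion of D (basis 1 mol D); extent of reaction ξ = X.
Species balance: n_D = 1 − X; n_M = 3X.
n_T = Σnᵢ = 1 + 2X.
With p_i = (n_i/n_T)P, K_p = p_M^3 / (p_D).
Setting this equal to 0.385 bar^2 and taking the physical root (0 < X < 1) gives X = 0.139.

X = 0.139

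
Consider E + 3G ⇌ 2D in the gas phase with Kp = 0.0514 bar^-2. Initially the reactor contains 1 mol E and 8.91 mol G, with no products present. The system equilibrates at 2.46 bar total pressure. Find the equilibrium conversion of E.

X = 0.467

Take 1 mol E as basis and let X be its fractional conversion, so ξ = X.
Moles: n_E = 1 − X; n_G = 8.91 − 3X; n_D = 2X.
n_T = Σnᵢ = 9.91 − 2X.
Mole fractions y_i = n_i/n_T; Kp = p_D^2 / (p_E p_G^3) with p_i = y_i·P.
Setting this equal to 0.0514 bar^-2 and taking the physical root (0 < X < 1) gives X = 0.467.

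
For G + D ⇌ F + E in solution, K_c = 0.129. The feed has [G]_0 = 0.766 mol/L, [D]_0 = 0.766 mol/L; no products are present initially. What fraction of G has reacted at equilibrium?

Let X = conversion of G; extent ξ = 0.766·X mol/L.
Concentrations: [G] = 0.766 − 0.766X; [D] = 0.766 − 0.766X; [F] = 0.766X; [E] = 0.766X.
K_c = [F] [E] / ([G] [D]).
Setting equal to 0.129 and solving for X on (0,1) gives X = 0.264.

X = 0.264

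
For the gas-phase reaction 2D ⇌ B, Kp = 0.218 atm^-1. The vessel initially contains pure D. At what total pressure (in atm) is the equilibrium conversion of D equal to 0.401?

P = 2.05 atm

Let X = conversion of D (basis 1 mol D); extent of reaction ξ = 0.5X.
Moles: n_D = 1 − X; n_B = 0.5X.
Total moles n_T = 1 − 0.5X.
Kp = p_B / (p_D^2) with p_i = (n_i/n_T)·P.
At X = 0.401: the mole-fraction product g(X) = Π y_i^ν_i = 0.4468. Since Kp = g(X)·P^{-1}, P = (g/Kp)^(1/1) = (0.4468/0.218)^(1/1) = 2.05 atm.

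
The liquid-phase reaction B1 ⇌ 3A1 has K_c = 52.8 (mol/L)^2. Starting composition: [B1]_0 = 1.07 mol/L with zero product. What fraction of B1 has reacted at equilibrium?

X = 0.752

Let X = conversion of B1; extent ξ = 1.07·X mol/L.
Concentrations: [B1] = 1.07 − 1.07X; [A1] = 3.21X.
K_c = [A1]^3 / ([B1]).
Equating to 52.8 (mol/L)^2: the physical root is X = 0.752.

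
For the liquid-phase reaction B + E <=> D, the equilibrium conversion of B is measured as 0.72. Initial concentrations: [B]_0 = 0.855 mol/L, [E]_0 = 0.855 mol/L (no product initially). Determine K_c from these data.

K_c = 10.7 L/mol

Let X = conversion of B.
Concentrations: [B] = 0.855 − 0.855X; [E] = 0.855 − 0.855X; [D] = 0.855X.
At X = 0.72: [B] = 0.239, [E] = 0.239, [D] = 0.616.
K_c = [D] / ([B] [E]) = 10.7 L/mol.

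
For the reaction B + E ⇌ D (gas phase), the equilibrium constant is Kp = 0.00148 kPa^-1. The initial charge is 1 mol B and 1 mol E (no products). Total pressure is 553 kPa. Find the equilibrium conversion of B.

X = 0.258

Take 1 mol B as basis and let X be its fractional conversion, so ξ = X.
At extent ξ: n_B = 1 − X; n_E = 1 − X; n_D = X.
n_T = Σnᵢ = 2 − X.
With p_i = (n_i/n_T)P, Kp = p_D / (p_B p_E).
Substituting and setting equal to 0.00148 kPa^-1 gives a polynomial in X; the root in (0,1) is X = 0.258.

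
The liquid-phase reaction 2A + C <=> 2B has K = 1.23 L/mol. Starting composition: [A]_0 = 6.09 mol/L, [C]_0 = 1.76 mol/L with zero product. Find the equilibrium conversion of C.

Let X = conversion of C; extent ξ = 1.76·X mol/L.
Concentrations: [A] = 6.09 − 3.52X; [C] = 1.76 − 1.76X; [B] = 3.52X.
K = [B]^2 / ([A]^2 [C]).
Solving K = 1.23 for X ∈ (0,1): X = 0.741.

X = 0.741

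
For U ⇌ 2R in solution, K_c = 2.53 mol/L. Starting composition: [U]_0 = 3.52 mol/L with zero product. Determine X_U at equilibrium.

Let X = conversion of U; extent ξ = 3.52·X mol/L.
Concentrations: [U] = 3.52 − 3.52X; [R] = 7.04X.
K_c = [R]^2 / ([U]).
This equals 2.53 at X = 0.343 (the root in 0 < X < 1).

X = 0.343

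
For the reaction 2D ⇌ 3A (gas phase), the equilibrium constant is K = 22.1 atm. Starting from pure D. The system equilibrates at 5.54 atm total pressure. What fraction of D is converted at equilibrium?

Basis: 1 mol D initially; let X = conversion of D. Extent ξ = 0.5X.
Species balance: n_D = 1 − X; n_A = 1.5X.
Total moles n_T = 1 + 0.5X.
Mole fractions y_i = n_i/n_T; K = p_A^3 / (p_D^2) with p_i = y_i·P.
Substituting and setting equal to 22.1 atm gives a polynomial in X; the root in (0,1) is X = 0.613.

X = 0.613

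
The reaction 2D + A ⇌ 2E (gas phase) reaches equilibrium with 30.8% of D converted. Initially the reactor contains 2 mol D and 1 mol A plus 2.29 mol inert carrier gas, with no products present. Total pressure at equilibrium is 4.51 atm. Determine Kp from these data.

Take 2 mol D as basis and let X be its fractional conversion, so ξ = X.
Moles: n_D = 2 − 2X; n_A = 1 − X; n_E = 2X; n_I = 2.29 (inert).
Summing: n_T = 5.29 − X.
At X = 0.308: n_D = 1.38, n_A = 0.692, n_E = 0.616, n_T = 4.98.
p_i = (n_i/n_T)·P. Kp = p_E^2 / (p_D^2 p_A) = 0.316 atm^-1.

Kp = 0.316 atm^-1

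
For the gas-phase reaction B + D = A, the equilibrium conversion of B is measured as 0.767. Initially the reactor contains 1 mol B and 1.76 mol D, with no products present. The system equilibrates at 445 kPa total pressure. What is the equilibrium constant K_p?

Basis: 1 mol B initially; let X = conversion of B. Extent ξ = X.
Species balance: n_B = 1 − X; n_D = 1.76 − X; n_A = X.
Total moles n_T = 2.76 − X.
At X = 0.767: n_B = 0.233, n_D = 0.993, n_A = 0.767, n_T = 1.99.
p_i = (n_i/n_T)·P. K_p = p_A / (p_B p_D) = 0.0148 kPa^-1.

K_p = 0.0148 kPa^-1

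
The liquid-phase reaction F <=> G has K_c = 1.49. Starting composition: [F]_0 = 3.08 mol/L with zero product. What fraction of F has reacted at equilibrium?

Let X = conversion of F; extent ξ = 3.08·X mol/L.
Concentrations: [F] = 3.08 − 3.08X; [G] = 3.08X.
K_c = [G] / ([F]).
Solving K_c = 1.49 for X ∈ (0,1): X = 0.598.

X = 0.598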